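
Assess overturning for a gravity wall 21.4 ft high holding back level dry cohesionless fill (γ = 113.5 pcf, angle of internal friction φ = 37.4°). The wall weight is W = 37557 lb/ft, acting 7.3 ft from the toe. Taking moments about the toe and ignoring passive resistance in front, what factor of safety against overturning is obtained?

6.05

K_a = tan²(45° − 37.4°/2) = 0.2443.
P_a = ½K_aγH² = 0.5×0.2443×113.5×21.4² = 6348 lb/ft, acting at H/3 = 7.133 ft above the base.
Overturning moment M_o = P_a × H/3 = 6348 × 7.133 = 45280.
Resisting moment M_r = W × 7.3 = 37557 × 7.3 = 274200.
FS_overturning = M_r/M_o = 274200/45280 = 6.054.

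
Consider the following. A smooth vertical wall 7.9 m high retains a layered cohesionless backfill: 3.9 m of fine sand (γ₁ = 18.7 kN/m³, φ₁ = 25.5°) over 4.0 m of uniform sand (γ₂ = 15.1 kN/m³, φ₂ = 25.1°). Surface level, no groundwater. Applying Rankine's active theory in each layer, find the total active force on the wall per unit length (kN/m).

223 kN/m

K_a1 = tan²(45°−25.5°/2) = 0.3981; K_a2 = tan²(45°−25.1°/2) = 0.4043.
Layer 1: σ at base = K_a1 γ₁ h₁ = 29.03 kPa; P₁ = ½×29.03×3.9 = 56.62.
Layer 2: σ_v at top = γ₁h₁ = 72.93; σ_h top = K_a2×72.93 = 29.49; σ_h base = K_a2×(72.93+15.1×4.0) = 53.91.
P₂ = ½(29.49+53.91)×4.0 = 166.8. Total P_a = 56.62+166.8 = 223.4 kN/m.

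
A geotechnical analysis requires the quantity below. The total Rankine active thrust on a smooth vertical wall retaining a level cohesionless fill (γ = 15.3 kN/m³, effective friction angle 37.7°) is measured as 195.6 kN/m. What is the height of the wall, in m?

10.3 m

K_a = 0.2411. P_a = ½ K_a γ H² ⇒ H = √(2P_a/(K_a γ)).
H = √(2×195.6/(0.2411×15.3)) = 10.30 m.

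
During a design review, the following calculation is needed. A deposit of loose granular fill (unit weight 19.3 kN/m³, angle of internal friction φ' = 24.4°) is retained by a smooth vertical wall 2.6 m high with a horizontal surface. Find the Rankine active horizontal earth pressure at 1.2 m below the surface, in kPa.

9.62 kPa

K_a = (1 − sin φ)/(1 + sin φ) = 0.4153.
σ_h = K_a γ z = 0.4153 × 19.3 × 1.2 = 9.619 kPa.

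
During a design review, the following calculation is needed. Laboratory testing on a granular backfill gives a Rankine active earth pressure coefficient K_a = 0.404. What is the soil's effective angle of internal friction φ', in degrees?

25.1°

K_a = tan²(45° − φ/2) ⇒ 45° − φ/2 = arctan(√0.404) = 32.44°.
φ = 2(45° − 32.44°) = 25.12°.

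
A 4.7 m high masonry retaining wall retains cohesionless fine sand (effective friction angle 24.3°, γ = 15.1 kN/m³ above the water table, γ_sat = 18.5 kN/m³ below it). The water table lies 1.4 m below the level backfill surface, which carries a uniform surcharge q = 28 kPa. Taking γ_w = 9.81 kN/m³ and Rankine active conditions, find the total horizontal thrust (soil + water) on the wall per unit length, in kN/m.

163 kN/m

K_a = tan²(45° − φ/2) = 0.4169.
γ' = 18.5 − 9.81 = 8.690 kN/m³. h₂ = H − d_w = 3.3 m.
σ'_h: at surface K_a·q = 11.67; at WT K_a(q+γd_w) = 20.49; at base K_a(q+γd_w+γ'h₂) = 32.44 kPa.
P₁ = ½(11.67+20.49)×1.4 = 22.51; P₂ = ½(20.49+32.44)×3.3 = 87.34; P_w = ½γ_w h₂² = 53.42.
Total = 22.51+87.34+53.42 = 163.3 kN/m.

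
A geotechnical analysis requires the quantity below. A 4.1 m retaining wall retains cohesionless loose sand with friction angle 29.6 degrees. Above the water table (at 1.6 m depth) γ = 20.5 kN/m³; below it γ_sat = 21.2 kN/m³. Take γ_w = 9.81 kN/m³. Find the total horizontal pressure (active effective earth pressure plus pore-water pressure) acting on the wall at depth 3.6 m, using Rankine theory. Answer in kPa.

38.4 kPa

K_a = (1 − sin φ)/(1 + sin φ) = 0.3387.
γ' = 21.2 − 9.81 = 11.39 kN/m³.
Effective vertical stress at 3.6 m: σ'_v = 20.5×1.6 + 11.39×2.00 = 55.58 kPa.
σ'_h = K_a σ'_v = 0.3387 × 55.58 = 18.83 kPa; u = γ_w × 2.00 = 19.62 kPa.
Total σ_h = 18.83 + 19.62 = 38.45 kPa.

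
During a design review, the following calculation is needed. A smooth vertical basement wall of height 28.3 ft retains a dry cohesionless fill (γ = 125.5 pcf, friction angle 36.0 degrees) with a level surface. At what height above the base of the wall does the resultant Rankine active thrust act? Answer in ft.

K_a = 0.2596.
The pressure distribution is triangular, so the resultant acts at H/3 above the base = 28.3/3 = 9.433 ft.

9.43 ft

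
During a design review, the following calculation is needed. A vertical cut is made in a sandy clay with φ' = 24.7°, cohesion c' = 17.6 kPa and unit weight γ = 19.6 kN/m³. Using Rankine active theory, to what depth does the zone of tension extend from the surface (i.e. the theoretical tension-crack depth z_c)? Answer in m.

2.80 m

K_a = tan²(45° − 24.7°/2) = 0.4106; √K_a = 0.6408.
The active pressure is zero where K_a γ z = 2c√K_a, so z_c = 2c/(γ√K_a) = 2×17.6/(19.6×0.6408) = 2.803 m.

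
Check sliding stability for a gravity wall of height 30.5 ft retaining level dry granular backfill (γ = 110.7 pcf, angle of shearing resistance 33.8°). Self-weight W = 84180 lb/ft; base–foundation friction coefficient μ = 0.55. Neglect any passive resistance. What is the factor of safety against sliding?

K_a = tan²(45° − 33.8°/2) = 0.2851.
P_a = ½K_aγH² = 0.5×0.2851×110.7×30.5² = 14680 lb/ft, acting at H/3 = 10.17 ft above the base.
FS_sliding = μW / P_a = 0.55×84180 / 14680 = 3.154.

3.15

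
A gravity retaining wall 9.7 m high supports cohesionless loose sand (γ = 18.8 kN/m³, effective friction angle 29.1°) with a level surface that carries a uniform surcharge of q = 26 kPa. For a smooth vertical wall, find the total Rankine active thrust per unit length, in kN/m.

393 kN/m

K_a = tan²(45° − φ/2) = 0.3456.
Soil triangle: ½ K_a γ H² = 0.5×0.3456×18.8×9.7² = 305.7 kN/m.
Surcharge rectangle: K_a q H = 0.3456×26×9.7 = 87.16 kN/m.
Total = 305.7 + 87.16 = 392.8 kN/m.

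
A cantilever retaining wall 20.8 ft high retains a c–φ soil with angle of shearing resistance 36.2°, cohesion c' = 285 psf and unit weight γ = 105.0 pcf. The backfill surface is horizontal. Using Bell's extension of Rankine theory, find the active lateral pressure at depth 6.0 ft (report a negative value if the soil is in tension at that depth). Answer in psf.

-127 psf

K_a = (1 − sin φ)/(1 + sin φ) = 0.2574.
σ_a = K_a γ z − 2c√K_a = 0.2574×105.0×6.0 − 2×285×0.5073 = -127.0 psf.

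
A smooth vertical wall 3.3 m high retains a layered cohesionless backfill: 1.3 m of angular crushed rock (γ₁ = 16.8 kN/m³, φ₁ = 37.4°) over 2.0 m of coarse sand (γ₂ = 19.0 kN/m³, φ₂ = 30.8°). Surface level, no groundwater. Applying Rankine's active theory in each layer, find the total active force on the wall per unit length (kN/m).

K_a1 = tan²(45°−37.4°/2) = 0.2443; K_a2 = tan²(45°−30.8°/2) = 0.3227.
Layer 1: σ at base = K_a1 γ₁ h₁ = 5.335 kPa; P₁ = ½×5.335×1.3 = 3.468.
Layer 2: σ_v at top = γ₁h₁ = 21.84; σ_h top = K_a2×21.84 = 7.048; σ_h base = K_a2×(21.84+19.0×2.0) = 19.31.
P₂ = ½(7.048+19.31)×2.0 = 26.36. Total P_a = 3.468+26.36 = 29.83 kN/m.

29.8 kN/m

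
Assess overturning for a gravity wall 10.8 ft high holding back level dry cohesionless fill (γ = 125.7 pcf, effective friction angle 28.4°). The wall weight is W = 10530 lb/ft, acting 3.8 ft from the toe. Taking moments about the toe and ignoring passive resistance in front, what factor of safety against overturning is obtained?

4.27

K_a = tan²(45° − 28.4°/2) = 0.3554.
P_a = ½K_aγH² = 0.5×0.3554×125.7×10.8² = 2605 lb/ft, acting at H/3 = 3.600 ft above the base.
Overturning moment M_o = P_a × H/3 = 2605 × 3.600 = 9378.
Resisting moment M_r = W × 3.8 = 10530 × 3.8 = 40010.
FS_overturning = M_r/M_o = 40010/9378 = 4.267.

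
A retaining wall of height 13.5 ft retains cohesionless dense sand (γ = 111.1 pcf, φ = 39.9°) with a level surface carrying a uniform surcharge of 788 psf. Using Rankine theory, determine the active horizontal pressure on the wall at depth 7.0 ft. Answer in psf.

K_a = (1 − sin φ)/(1 + sin φ) = 0.2184.
σ_v = γz + q = 111.1 × 7.0 + 788 = 1566 psf.
σ_h = K_a σ_v = 0.2184 × 1566 = 342.0 psf.

342 psf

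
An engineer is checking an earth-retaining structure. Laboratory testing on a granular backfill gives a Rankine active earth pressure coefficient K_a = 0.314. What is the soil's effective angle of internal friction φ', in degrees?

31.5°

K_a = tan²(45° − φ/2) ⇒ 45° − φ/2 = arctan(√0.314) = 29.26°.
φ = 2(45° − 29.26°) = 31.47°.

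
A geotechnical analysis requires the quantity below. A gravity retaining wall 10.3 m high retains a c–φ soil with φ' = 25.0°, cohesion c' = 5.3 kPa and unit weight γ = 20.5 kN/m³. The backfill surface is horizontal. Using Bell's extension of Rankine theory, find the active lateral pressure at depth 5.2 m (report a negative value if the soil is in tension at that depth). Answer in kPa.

36.5 kPa

K_a = (1 − sin φ)/(1 + sin φ) = 0.4059.
σ_a = K_a γ z − 2c√K_a = 0.4059×20.5×5.2 − 2×5.3×0.6371 = 36.51 kPa.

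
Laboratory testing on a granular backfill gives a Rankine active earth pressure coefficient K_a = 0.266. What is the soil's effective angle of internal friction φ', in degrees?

K_a = tan²(45° − φ/2) ⇒ 45° − φ/2 = arctan(√0.266) = 27.28°.
φ = 2(45° − 27.28°) = 35.43°.

35.4°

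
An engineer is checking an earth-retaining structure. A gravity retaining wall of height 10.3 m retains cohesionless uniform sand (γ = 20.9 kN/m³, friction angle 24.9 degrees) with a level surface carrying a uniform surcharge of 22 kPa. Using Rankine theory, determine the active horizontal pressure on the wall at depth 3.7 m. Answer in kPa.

K_a = (1 − sin φ)/(1 + sin φ) = 0.4074.
σ_v = γz + q = 20.9 × 3.7 + 22 = 99.33 kPa.
σ_h = K_a σ_v = 0.4074 × 99.33 = 40.47 kPa.

40.5 kPa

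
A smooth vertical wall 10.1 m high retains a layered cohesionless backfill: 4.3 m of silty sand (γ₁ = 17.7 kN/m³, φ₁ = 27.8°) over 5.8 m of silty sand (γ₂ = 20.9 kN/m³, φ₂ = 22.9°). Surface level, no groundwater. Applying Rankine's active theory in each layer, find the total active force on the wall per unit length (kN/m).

408 kN/m

K_a1 = tan²(45°−27.8°/2) = 0.3639; K_a2 = tan²(45°−22.9°/2) = 0.4398.
Layer 1: σ at base = K_a1 γ₁ h₁ = 27.70 kPa; P₁ = ½×27.70×4.3 = 59.55.
Layer 2: σ_v at top = γ₁h₁ = 76.11; σ_h top = K_a2×76.11 = 33.47; σ_h base = K_a2×(76.11+20.9×5.8) = 86.78.
P₂ = ½(33.47+86.78)×5.8 = 348.7. Total P_a = 59.55+348.7 = 408.3 kN/m.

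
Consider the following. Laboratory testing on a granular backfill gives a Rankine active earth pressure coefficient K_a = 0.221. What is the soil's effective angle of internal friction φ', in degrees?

K_a = tan²(45° − φ/2) ⇒ 45° − φ/2 = arctan(√0.221) = 25.18°.
φ = 2(45° − 25.18°) = 39.64°.

39.6°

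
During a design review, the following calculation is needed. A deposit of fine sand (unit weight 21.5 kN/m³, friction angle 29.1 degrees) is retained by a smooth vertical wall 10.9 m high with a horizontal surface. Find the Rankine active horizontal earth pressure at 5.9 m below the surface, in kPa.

43.8 kPa

K_a = (1 − sin φ)/(1 + sin φ) = 0.3456.
σ_h = K_a γ z = 0.3456 × 21.5 × 5.9 = 43.84 kPa.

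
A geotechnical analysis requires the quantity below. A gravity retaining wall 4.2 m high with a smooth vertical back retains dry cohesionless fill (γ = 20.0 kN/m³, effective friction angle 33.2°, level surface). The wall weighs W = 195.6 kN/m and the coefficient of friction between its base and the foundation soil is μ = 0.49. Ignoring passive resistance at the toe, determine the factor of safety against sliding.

1.86

K_a = tan²(45° − 33.2°/2) = 0.2924.
P_a = ½K_aγH² = 0.5×0.2924×20.0×4.2² = 51.57 kN/m, acting at H/3 = 1.400 m above the base.
FS_sliding = μW / P_a = 0.49×195.6 / 51.57 = 1.858.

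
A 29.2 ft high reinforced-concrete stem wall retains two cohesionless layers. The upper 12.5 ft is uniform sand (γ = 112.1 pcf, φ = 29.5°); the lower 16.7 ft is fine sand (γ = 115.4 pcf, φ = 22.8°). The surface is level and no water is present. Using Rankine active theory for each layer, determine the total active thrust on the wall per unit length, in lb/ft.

K_a1 = tan²(45°−29.5°/2) = 0.3401; K_a2 = tan²(45°−22.8°/2) = 0.4414.
Layer 1: σ at base = K_a1 γ₁ h₁ = 476.6 psf; P₁ = ½×476.6×12.5 = 2979.
Layer 2: σ_v at top = γ₁h₁ = 1401; σ_h top = K_a2×1401 = 618.5; σ_h base = K_a2×(1401+115.4×16.7) = 1469.
P₂ = ½(618.5+1469)×16.7 = 17430. Total P_a = 2979+17430 = 20410 lb/ft.

20400 lb/ft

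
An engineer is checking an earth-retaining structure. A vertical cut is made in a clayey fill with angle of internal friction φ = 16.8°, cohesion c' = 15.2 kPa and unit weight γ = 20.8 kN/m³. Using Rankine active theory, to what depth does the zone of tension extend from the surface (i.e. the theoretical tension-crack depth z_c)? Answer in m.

1.97 m

K_a = tan²(45° − 16.8°/2) = 0.5516; √K_a = 0.7427.
The active pressure is zero where K_a γ z = 2c√K_a, so z_c = 2c/(γ√K_a) = 2×15.2/(20.8×0.7427) = 1.968 m.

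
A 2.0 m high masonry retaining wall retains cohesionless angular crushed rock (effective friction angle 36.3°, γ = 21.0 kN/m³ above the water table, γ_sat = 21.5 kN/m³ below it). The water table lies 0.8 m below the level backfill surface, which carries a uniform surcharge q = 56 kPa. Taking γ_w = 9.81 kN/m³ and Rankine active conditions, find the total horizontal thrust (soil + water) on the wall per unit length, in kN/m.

K_a = tan²(45° − φ/2) = 0.2563.
γ' = 21.5 − 9.81 = 11.69 kN/m³. h₂ = H − d_w = 1.2 m.
σ'_h: at surface K_a·q = 14.35; at WT K_a(q+γd_w) = 18.66; at base K_a(q+γd_w+γ'h₂) = 22.25 kPa.
P₁ = ½(14.35+18.66)×0.8 = 13.20; P₂ = ½(18.66+22.25)×1.2 = 24.54; P_w = ½γ_w h₂² = 7.063.
Total = 13.20+24.54+7.063 = 44.81 kN/m.

44.8 kN/m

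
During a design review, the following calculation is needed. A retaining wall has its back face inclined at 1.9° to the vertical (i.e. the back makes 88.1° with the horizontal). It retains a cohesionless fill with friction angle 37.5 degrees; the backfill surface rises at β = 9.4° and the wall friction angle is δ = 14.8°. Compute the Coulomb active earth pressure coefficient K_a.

K_a = sin²(α+φ) / [sin²α · sin(α−δ) · (1 + √{sin(φ+δ)sin(φ−β) / (sin(α−δ)sin(α+β))})²].
With α = 88.1°, φ = 37.5°, δ = 14.8°, β = 9.4°: K_a = 0.2612.

0.261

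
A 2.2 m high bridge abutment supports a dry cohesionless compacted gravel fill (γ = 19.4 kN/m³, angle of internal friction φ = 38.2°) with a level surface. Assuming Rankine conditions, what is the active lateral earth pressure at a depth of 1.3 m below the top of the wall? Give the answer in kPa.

K_a = (1 − sin φ)/(1 + sin φ) = 0.2358.
σ_h = K_a γ z = 0.2358 × 19.4 × 1.3 = 5.946 kPa.

5.95 kPa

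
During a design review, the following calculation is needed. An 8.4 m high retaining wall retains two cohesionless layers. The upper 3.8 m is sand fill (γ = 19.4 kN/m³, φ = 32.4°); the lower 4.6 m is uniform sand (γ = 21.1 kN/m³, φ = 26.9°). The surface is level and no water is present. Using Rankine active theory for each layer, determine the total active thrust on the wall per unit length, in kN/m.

254 kN/m

K_a1 = tan²(45°−32.4°/2) = 0.3022; K_a2 = tan²(45°−26.9°/2) = 0.3770.
Layer 1: σ at base = K_a1 γ₁ h₁ = 22.28 kPa; P₁ = ½×22.28×3.8 = 42.33.
Layer 2: σ_v at top = γ₁h₁ = 73.72; σ_h top = K_a2×73.72 = 27.79; σ_h base = K_a2×(73.72+21.1×4.6) = 64.38.
P₂ = ½(27.79+64.38)×4.6 = 212.0. Total P_a = 42.33+212.0 = 254.3 kN/m.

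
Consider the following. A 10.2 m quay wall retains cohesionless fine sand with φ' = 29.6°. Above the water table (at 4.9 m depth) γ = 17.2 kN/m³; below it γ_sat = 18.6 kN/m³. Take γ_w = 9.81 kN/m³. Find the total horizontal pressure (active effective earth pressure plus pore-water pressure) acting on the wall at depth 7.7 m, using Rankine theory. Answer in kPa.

K_a = (1 − sin φ)/(1 + sin φ) = 0.3387.
γ' = 18.6 − 9.81 = 8.790 kN/m³.
Effective vertical stress at 7.7 m: σ'_v = 17.2×4.9 + 8.790×2.80 = 108.9 kPa.
σ'_h = K_a σ'_v = 0.3387 × 108.9 = 36.89 kPa; u = γ_w × 2.80 = 27.47 kPa.
Total σ_h = 36.89 + 27.47 = 64.35 kPa.

64.4 kPa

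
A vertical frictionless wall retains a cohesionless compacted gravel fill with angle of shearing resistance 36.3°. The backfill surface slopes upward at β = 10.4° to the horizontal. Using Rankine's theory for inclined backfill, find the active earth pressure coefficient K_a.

0.267

K_a = cos β · (cos β − √(cos²β − cos²φ)) / (cos β + √(cos²β − cos²φ)).
cos β = 0.9836, cos φ = 0.8059, √(cos²β − cos²φ) = 0.5638.
K_a = 0.9836 × (0.9836 − 0.5638)/(0.9836 + 0.5638) = 0.2668.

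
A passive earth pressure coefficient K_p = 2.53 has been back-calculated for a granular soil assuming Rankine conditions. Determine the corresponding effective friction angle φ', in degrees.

25.7°

K_p = (1+sin φ)/(1−sin φ) ⇒ sin φ = (K_p − 1)/(K_p + 1) = 0.4334.
φ = arcsin(0.4334) = 25.69°.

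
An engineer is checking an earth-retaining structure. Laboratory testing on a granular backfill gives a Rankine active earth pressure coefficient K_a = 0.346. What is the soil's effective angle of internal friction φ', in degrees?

29.1°

K_a = tan²(45° − φ/2) ⇒ 45° − φ/2 = arctan(√0.346) = 30.46°.
φ = 2(45° − 30.46°) = 29.07°.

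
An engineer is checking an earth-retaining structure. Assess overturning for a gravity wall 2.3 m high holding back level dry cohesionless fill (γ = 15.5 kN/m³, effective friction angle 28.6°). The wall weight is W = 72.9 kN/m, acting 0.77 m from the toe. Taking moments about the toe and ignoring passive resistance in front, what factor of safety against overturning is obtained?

K_a = tan²(45° − 28.6°/2) = 0.3525.
P_a = ½K_aγH² = 0.5×0.3525×15.5×2.3² = 14.45 kN/m, acting at H/3 = 0.7667 m above the base.
Overturning moment M_o = P_a × H/3 = 14.45 × 0.7667 = 11.08.
Resisting moment M_r = W × 0.77 = 72.9 × 0.77 = 56.13.
FS_overturning = M_r/M_o = 56.13/11.08 = 5.066.

5.07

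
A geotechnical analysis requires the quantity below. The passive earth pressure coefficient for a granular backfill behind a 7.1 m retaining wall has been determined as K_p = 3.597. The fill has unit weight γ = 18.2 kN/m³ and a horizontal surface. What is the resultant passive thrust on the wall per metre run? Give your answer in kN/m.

1650 kN/m

P = ½ K_p γ H² = 0.5 × 3.597 × 18.2 × 7.1² = 1650 kN/m.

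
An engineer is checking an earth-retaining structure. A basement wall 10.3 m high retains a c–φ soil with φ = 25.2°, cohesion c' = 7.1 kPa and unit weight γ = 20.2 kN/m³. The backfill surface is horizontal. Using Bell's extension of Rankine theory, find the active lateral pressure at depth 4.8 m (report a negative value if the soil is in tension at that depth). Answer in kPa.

30.0 kPa

K_a = (1 − sin φ)/(1 + sin φ) = 0.4027.
σ_a = K_a γ z − 2c√K_a = 0.4027×20.2×4.8 − 2×7.1×0.6346 = 30.04 kPa.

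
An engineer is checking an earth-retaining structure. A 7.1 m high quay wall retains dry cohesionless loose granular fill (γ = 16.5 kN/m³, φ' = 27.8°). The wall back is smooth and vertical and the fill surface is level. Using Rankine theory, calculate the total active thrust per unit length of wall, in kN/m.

K_a = tan²(45° − φ/2) = 0.3639.
P_a = ½ K_a γ H² = 0.5 × 0.3639 × 16.5 × 7.1² = 151.3 kN/m.

151 kN/m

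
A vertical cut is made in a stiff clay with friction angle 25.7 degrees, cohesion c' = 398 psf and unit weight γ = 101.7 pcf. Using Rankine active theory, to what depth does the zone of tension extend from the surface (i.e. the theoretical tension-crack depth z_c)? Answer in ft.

12.5 ft

K_a = tan²(45° − 25.7°/2) = 0.3950; √K_a = 0.6285.
The active pressure is zero where K_a γ z = 2c√K_a, so z_c = 2c/(γ√K_a) = 2×398/(101.7×0.6285) = 12.45 ft.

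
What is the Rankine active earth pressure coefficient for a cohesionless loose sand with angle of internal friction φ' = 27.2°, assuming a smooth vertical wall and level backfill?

0.373

K_a = (1 − sin φ)/(1 + sin φ) = (1 − sin 27.2°)/(1 + sin 27.2°) = 0.3726.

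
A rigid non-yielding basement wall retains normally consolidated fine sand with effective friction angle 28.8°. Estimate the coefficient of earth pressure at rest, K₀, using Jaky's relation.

0.518

K₀ = 1 − sin φ' = 1 − sin 28.8° = 0.5182.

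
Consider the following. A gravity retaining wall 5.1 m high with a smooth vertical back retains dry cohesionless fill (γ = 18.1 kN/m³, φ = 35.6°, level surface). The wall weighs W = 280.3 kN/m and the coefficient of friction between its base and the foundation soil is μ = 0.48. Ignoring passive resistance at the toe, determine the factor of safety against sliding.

2.16

K_a = tan²(45° − 35.6°/2) = 0.2641.
P_a = ½K_aγH² = 0.5×0.2641×18.1×5.1² = 62.17 kN/m, acting at H/3 = 1.700 m above the base.
FS_sliding = μW / P_a = 0.48×280.3 / 62.17 = 2.164.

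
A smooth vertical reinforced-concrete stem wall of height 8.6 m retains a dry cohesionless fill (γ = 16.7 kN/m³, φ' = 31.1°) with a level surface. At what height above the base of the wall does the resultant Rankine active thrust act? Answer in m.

K_a = 0.3188.
The pressure distribution is triangular, so the resultant acts at H/3 above the base = 8.6/3 = 2.867 m.

2.87 m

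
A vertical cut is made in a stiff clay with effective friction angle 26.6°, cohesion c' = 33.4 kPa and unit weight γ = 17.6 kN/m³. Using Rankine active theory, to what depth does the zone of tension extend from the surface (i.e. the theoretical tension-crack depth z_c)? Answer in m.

6.15 m

K_a = tan²(45° − 26.6°/2) = 0.3814; √K_a = 0.6176.
The active pressure is zero where K_a γ z = 2c√K_a, so z_c = 2c/(γ√K_a) = 2×33.4/(17.6×0.6176) = 6.145 m.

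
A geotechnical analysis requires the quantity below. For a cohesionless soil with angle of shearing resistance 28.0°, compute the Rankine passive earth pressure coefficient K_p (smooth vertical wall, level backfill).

K_p = (1 + sin φ)/(1 − sin φ) = tan²(45° + 28.0°/2) = 2.770.

2.77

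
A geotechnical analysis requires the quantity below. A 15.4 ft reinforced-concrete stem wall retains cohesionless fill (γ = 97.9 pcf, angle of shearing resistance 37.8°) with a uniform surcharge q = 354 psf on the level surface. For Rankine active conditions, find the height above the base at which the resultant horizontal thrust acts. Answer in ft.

5.95 ft

K_a = 0.2400.
Triangular part P₁ = ½K_aγH² = 2786 at H/3 = 5.133 ft; rectangular part P₂ = K_a q H = 1308 at H/2 = 7.700 ft.
ȳ = (P₁·5.133 + P₂·7.700)/(P₁+P₂) = 5.953 ft.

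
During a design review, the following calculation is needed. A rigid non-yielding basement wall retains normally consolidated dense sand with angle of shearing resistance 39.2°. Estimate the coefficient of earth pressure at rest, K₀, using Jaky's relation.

0.368

K₀ = 1 − sin φ' = 1 − sin 39.2° = 0.3680.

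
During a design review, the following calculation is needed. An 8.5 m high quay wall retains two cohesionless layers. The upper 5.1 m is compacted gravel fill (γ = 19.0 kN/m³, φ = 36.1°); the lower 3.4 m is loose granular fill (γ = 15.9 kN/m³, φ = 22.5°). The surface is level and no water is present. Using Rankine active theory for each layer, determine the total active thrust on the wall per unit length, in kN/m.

252 kN/m

K_a1 = tan²(45°−36.1°/2) = 0.2585; K_a2 = tan²(45°−22.5°/2) = 0.4465.
Layer 1: σ at base = K_a1 γ₁ h₁ = 25.05 kPa; P₁ = ½×25.05×5.1 = 63.87.
Layer 2: σ_v at top = γ₁h₁ = 96.90; σ_h top = K_a2×96.90 = 43.26; σ_h base = K_a2×(96.90+15.9×3.4) = 67.40.
P₂ = ½(43.26+67.40)×3.4 = 188.1. Total P_a = 63.87+188.1 = 252.0 kN/m.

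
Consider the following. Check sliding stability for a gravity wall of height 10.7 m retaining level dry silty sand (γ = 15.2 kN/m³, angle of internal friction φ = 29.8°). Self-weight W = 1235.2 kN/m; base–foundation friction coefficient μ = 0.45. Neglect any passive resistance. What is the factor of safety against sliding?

K_a = tan²(45° − 29.8°/2) = 0.3360.
P_a = ½K_aγH² = 0.5×0.3360×15.2×10.7² = 292.4 kN/m, acting at H/3 = 3.567 m above the base.
FS_sliding = μW / P_a = 0.45×1235.2 / 292.4 = 1.901.

1.90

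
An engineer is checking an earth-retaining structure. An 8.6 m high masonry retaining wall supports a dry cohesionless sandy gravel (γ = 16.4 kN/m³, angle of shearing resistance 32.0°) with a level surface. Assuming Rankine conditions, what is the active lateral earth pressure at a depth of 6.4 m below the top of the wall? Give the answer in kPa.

K_a = (1 − sin φ)/(1 + sin φ) = 0.3073.
σ_h = K_a γ z = 0.3073 × 16.4 × 6.4 = 32.25 kPa.

32.2 kPa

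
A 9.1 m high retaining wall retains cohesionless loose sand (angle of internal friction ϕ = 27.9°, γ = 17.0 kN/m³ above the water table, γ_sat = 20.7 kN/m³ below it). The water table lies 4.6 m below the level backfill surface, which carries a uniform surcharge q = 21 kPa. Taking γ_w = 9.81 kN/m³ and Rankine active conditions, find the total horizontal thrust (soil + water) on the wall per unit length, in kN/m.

K_a = tan²(45° − φ/2) = 0.3625.
γ' = 20.7 − 9.81 = 10.89 kN/m³. h₂ = H − d_w = 4.5 m.
σ'_h: at surface K_a·q = 7.612; at WT K_a(q+γd_w) = 35.96; at base K_a(q+γd_w+γ'h₂) = 53.72 kPa.
P₁ = ½(7.612+35.96)×4.6 = 100.2; P₂ = ½(35.96+53.72)×4.5 = 201.8; P_w = ½γ_w h₂² = 99.33.
Total = 100.2+201.8+99.33 = 401.3 kN/m.

401 kN/m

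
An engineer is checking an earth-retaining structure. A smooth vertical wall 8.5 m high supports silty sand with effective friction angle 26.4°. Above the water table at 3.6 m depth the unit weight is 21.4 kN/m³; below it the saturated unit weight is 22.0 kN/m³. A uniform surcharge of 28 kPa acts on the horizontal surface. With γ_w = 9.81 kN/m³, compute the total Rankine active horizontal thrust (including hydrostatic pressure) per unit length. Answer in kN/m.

464 kN/m

K_a = tan²(45° − φ/2) = 0.3844.
γ' = 22.0 − 9.81 = 12.19 kN/m³. h₂ = H − d_w = 4.9 m.
σ'_h: at surface K_a·q = 10.76; at WT K_a(q+γd_w) = 40.38; at base K_a(q+γd_w+γ'h₂) = 63.34 kPa.
P₁ = ½(10.76+40.38)×3.6 = 92.06; P₂ = ½(40.38+63.34)×4.9 = 254.1; P_w = ½γ_w h₂² = 117.8.
Total = 92.06+254.1+117.8 = 464.0 kN/m.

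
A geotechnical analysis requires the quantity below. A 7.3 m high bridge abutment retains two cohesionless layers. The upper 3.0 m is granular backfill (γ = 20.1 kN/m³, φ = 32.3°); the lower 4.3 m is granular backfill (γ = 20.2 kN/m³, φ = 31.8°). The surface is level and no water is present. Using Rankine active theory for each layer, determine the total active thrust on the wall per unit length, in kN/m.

K_a1 = tan²(45°−32.3°/2) = 0.3035; K_a2 = tan²(45°−31.8°/2) = 0.3098.
Layer 1: σ at base = K_a1 γ₁ h₁ = 18.30 kPa; P₁ = ½×18.30×3.0 = 27.45.
Layer 2: σ_v at top = γ₁h₁ = 60.30; σ_h top = K_a2×60.30 = 18.68; σ_h base = K_a2×(60.30+20.2×4.3) = 45.59.
P₂ = ½(18.68+45.59)×4.3 = 138.2. Total P_a = 27.45+138.2 = 165.6 kN/m.

166 kN/m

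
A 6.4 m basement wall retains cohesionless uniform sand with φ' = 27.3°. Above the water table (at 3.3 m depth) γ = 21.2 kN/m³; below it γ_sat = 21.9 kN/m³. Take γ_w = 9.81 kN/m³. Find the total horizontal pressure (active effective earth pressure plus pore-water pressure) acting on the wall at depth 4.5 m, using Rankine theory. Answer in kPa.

K_a = (1 − sin φ)/(1 + sin φ) = 0.3711.
γ' = 21.9 − 9.81 = 12.09 kN/m³.
Effective vertical stress at 4.5 m: σ'_v = 21.2×3.3 + 12.09×1.20 = 84.47 kPa.
σ'_h = K_a σ'_v = 0.3711 × 84.47 = 31.35 kPa; u = γ_w × 1.20 = 11.77 kPa.
Total σ_h = 31.35 + 11.77 = 43.12 kPa.

43.1 kPa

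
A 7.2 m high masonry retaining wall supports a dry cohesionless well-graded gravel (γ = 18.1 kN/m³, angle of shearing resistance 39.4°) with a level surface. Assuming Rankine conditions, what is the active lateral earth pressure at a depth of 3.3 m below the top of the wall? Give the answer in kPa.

K_a = (1 − sin φ)/(1 + sin φ) = 0.2234.
σ_h = K_a γ z = 0.2234 × 18.1 × 3.3 = 13.35 kPa.

13.3 kPa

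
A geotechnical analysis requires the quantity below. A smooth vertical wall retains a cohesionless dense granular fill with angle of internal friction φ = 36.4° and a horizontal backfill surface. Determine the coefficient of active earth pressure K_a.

0.255

K_a = tan²(45° − φ/2) = tan²(26.80°) = 0.2552.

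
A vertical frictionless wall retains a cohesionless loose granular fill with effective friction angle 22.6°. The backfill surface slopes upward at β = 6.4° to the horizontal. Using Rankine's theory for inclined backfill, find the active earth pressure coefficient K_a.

0.457

K_a = cos β · (cos β − √(cos²β − cos²φ)) / (cos β + √(cos²β − cos²φ)).
cos β = 0.9938, cos φ = 0.9232, √(cos²β − cos²φ) = 0.3678.
K_a = 0.9938 × (0.9938 − 0.3678)/(0.9938 + 0.3678) = 0.4569.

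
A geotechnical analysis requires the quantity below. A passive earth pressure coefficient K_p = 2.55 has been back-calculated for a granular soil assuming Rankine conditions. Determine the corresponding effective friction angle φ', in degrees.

K_p = (1+sin φ)/(1−sin φ) ⇒ sin φ = (K_p − 1)/(K_p + 1) = 0.4366.
φ = arcsin(0.4366) = 25.89°.

25.9°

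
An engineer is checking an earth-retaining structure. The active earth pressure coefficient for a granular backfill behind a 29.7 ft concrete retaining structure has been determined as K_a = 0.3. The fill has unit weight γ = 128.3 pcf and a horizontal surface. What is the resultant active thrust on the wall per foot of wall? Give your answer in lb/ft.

P = ½ K_a γ H² = 0.5 × 0.3 × 128.3 × 29.7² = 16980 lb/ft.

17000 lb/ft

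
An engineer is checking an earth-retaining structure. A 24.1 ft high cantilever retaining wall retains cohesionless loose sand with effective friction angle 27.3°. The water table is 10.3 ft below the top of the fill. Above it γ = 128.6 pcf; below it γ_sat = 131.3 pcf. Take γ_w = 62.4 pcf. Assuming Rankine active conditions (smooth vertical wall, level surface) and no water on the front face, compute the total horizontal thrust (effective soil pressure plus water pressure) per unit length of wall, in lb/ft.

17700 lb/ft

K_a = tan²(45° − φ/2) = 0.3711.
γ' = 131.3 − 62.4 = 68.90 pcf. Depth below WT = 13.8 ft.
σ'_h at WT = K_a γ d_w = 491.6 psf; at base = 491.6 + K_a γ' × 13.8 = 844.5 psf.
P₁ (0–10.3 ft) = ½×491.6×10.3 = 2532. P₂ (10.3–24.1 ft) = ½(491.6+844.5)×13.8 = 9219.
P_w = ½ γ_w h₂² = 0.5×62.4×13.8² = 5942. Total = 2532+9219+5942 = 17690 lb/ft.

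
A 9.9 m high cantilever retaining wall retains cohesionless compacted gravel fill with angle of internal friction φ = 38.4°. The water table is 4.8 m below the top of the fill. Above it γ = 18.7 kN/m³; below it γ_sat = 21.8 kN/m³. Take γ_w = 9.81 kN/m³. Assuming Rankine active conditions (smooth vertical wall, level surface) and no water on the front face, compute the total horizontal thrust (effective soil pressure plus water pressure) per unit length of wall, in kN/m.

K_a = tan²(45° − φ/2) = 0.2337.
γ' = 21.8 − 9.81 = 11.99 kN/m³. Depth below WT = 5.1 m.
σ'_h at WT = K_a γ d_w = 20.98 kPa; at base = 20.98 + K_a γ' × 5.1 = 35.27 kPa.
P₁ (0–4.8 m) = ½×20.98×4.8 = 50.34. P₂ (4.8–9.9 m) = ½(20.98+35.27)×5.1 = 143.4.
P_w = ½ γ_w h₂² = 0.5×9.81×5.1² = 127.6. Total = 50.34+143.4+127.6 = 321.3 kN/m.

321 kN/m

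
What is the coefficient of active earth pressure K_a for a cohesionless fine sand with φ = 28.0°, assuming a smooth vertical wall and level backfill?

K_a = tan²(45° − φ/2) = tan²(31.00°) = 0.3610.

0.361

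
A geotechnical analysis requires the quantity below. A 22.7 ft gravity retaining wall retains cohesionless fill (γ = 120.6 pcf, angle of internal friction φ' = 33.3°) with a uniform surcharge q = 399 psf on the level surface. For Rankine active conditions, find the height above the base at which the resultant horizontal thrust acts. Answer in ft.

K_a = 0.2911.
Triangular part P₁ = ½K_aγH² = 9046 at H/3 = 7.567 ft; rectangular part P₂ = K_a q H = 2637 at H/2 = 11.35 ft.
ȳ = (P₁·7.567 + P₂·11.35)/(P₁+P₂) = 8.421 ft.

8.42 ft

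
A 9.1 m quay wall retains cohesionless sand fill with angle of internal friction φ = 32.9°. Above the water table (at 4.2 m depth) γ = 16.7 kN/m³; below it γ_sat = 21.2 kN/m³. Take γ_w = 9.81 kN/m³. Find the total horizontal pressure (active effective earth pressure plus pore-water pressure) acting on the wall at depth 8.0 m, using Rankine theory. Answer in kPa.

70.9 kPa

K_a = (1 − sin φ)/(1 + sin φ) = 0.2960.
γ' = 21.2 − 9.81 = 11.39 kN/m³.
Effective vertical stress at 8.0 m: σ'_v = 16.7×4.2 + 11.39×3.80 = 113.4 kPa.
σ'_h = K_a σ'_v = 0.2960 × 113.4 = 33.58 kPa; u = γ_w × 3.80 = 37.28 kPa.
Total σ_h = 33.58 + 37.28 = 70.85 kPa.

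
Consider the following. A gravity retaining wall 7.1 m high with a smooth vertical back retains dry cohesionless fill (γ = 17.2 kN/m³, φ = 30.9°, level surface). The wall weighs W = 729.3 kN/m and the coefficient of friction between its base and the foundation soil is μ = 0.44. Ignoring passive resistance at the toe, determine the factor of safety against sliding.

K_a = tan²(45° − 30.9°/2) = 0.3214.
P_a = ½K_aγH² = 0.5×0.3214×17.2×7.1² = 139.3 kN/m, acting at H/3 = 2.367 m above the base.
FS_sliding = μW / P_a = 0.44×729.3 / 139.3 = 2.303.

2.30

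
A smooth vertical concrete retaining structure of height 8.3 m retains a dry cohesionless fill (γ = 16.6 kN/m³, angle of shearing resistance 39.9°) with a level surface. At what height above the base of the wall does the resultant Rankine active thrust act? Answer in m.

K_a = 0.2184.
The pressure distribution is triangular, so the resultant acts at H/3 above the base = 8.3/3 = 2.767 m.

2.77 m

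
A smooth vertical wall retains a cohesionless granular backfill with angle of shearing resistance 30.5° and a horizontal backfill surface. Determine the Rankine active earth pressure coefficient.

K_a = tan²(45° − φ/2) = tan²(29.75°) = 0.3267.

0.327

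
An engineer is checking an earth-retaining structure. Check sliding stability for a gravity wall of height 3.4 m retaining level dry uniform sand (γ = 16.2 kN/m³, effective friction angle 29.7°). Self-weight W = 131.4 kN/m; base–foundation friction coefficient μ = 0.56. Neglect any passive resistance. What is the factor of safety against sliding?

2.33

K_a = tan²(45° − 29.7°/2) = 0.3374.
P_a = ½K_aγH² = 0.5×0.3374×16.2×3.4² = 31.59 kN/m, acting at H/3 = 1.133 m above the base.
FS_sliding = μW / P_a = 0.56×131.4 / 31.59 = 2.329.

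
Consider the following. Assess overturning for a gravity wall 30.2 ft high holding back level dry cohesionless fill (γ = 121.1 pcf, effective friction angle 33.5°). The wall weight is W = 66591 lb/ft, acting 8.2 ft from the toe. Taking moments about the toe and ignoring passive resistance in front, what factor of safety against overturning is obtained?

3.40

K_a = tan²(45° − 33.5°/2) = 0.2887.
P_a = ½K_aγH² = 0.5×0.2887×121.1×30.2² = 15940 lb/ft, acting at H/3 = 10.07 ft above the base.
Overturning moment M_o = P_a × H/3 = 15940 × 10.07 = 160500.
Resisting moment M_r = W × 8.2 = 66591 × 8.2 = 546000.
FS_overturning = M_r/M_o = 546000/160500 = 3.402.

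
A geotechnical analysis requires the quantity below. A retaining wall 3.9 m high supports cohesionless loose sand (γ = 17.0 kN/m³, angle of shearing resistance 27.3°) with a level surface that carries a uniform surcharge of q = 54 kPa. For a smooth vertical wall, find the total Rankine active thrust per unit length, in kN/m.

126 kN/m

K_a = tan²(45° − φ/2) = 0.3711.
Soil triangle: ½ K_a γ H² = 0.5×0.3711×17.0×3.9² = 47.98 kN/m.
Surcharge rectangle: K_a q H = 0.3711×54×3.9 = 78.16 kN/m.
Total = 47.98 + 78.16 = 126.1 kN/m.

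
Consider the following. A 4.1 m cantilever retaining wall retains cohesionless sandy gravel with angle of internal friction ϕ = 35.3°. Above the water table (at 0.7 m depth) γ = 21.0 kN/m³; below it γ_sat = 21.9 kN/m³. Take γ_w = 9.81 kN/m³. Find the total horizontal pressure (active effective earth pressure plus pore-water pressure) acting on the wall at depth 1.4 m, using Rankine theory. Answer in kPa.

13.1 kPa

K_a = (1 − sin φ)/(1 + sin φ) = 0.2675.
γ' = 21.9 − 9.81 = 12.09 kN/m³.
Effective vertical stress at 1.4 m: σ'_v = 21.0×0.7 + 12.09×0.700 = 23.16 kPa.
σ'_h = K_a σ'_v = 0.2675 × 23.16 = 6.197 kPa; u = γ_w × 0.700 = 6.867 kPa.
Total σ_h = 6.197 + 6.867 = 13.06 kPa.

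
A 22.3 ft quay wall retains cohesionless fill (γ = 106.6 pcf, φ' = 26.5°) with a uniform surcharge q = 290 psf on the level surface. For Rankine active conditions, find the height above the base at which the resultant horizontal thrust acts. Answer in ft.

8.16 ft

K_a = 0.3829.
Triangular part P₁ = ½K_aγH² = 10150 at H/3 = 7.433 ft; rectangular part P₂ = K_a q H = 2476 at H/2 = 11.15 ft.
ȳ = (P₁·7.433 + P₂·11.15)/(P₁+P₂) = 8.162 ft.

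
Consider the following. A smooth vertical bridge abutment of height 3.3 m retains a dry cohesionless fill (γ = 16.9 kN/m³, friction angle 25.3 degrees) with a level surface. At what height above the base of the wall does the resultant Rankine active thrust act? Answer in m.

1.10 m

K_a = 0.4012.
The pressure distribution is triangular, so the resultant acts at H/3 above the base = 3.3/3 = 1.100 m.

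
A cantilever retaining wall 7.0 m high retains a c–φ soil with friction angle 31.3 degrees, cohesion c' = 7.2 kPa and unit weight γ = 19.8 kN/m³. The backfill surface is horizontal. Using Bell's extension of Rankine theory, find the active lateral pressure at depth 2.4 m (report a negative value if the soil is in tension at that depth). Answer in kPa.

6.93 kPa

K_a = (1 − sin φ)/(1 + sin φ) = 0.3162.
σ_a = K_a γ z − 2c√K_a = 0.3162×19.8×2.4 − 2×7.2×0.5623 = 6.929 kPa.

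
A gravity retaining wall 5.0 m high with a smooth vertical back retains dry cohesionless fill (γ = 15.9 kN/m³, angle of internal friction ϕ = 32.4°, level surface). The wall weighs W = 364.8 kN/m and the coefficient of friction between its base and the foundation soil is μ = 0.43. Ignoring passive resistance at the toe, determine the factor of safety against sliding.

K_a = tan²(45° − 32.4°/2) = 0.3022.
P_a = ½K_aγH² = 0.5×0.3022×15.9×5.0² = 60.07 kN/m, acting at H/3 = 1.667 m above the base.
FS_sliding = μW / P_a = 0.43×364.8 / 60.07 = 2.611.

2.61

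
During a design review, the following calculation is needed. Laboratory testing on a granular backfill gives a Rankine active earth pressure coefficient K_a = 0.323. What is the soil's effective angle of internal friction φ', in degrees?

30.8°

K_a = tan²(45° − φ/2) ⇒ 45° − φ/2 = arctan(√0.323) = 29.61°.
φ = 2(45° − 29.61°) = 30.78°.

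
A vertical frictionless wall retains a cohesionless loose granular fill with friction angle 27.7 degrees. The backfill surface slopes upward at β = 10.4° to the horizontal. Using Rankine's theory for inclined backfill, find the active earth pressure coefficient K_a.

K_a = cos β · (cos β − √(cos²β − cos²φ)) / (cos β + √(cos²β − cos²φ)).
cos β = 0.9836, cos φ = 0.8854, √(cos²β − cos²φ) = 0.4284.
K_a = 0.9836 × (0.9836 − 0.4284)/(0.9836 + 0.4284) = 0.3868.

0.387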